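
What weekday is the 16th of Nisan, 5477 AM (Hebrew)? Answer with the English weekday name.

Equivalently 28 March 1717 Gregorian, JDN 2348268.
2348268 ≡ 6 (mod 7); counting from Monday = 0 gives Sunday.

Sunday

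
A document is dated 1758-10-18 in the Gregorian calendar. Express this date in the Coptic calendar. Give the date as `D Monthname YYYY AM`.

10 Paopi 1475 AM

Julian Day Number of the source date = 2363447.
Converting JDN 2363447 to the Coptic calendar gives 10 Paopi 1475 AM.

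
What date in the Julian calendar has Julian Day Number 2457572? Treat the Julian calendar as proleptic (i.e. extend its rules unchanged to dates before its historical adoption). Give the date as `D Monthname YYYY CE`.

JDN 2457572 is 2 July 2016 in the Gregorian calendar.
In the Julian calendar that day is 19 June 2016 CE.

19 June 2016 CE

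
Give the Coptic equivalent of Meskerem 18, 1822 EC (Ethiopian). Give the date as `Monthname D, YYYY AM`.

Thout 18, 1546 AM

Both dates share Julian Day Number 2389358; in the Coptic calendar that is 18 Thout 1546 AM.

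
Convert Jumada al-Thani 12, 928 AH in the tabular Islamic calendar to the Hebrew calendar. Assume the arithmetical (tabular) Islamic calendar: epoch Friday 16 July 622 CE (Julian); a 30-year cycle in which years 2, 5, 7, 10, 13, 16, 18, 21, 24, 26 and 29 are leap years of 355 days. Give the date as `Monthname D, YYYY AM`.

Iyar 12, 5282 AM

The source date corresponds to 19 May 1522 in the proleptic Gregorian calendar (JDN 2277097).
That day falls on 12 Iyar 5282 AM in the Hebrew calendar.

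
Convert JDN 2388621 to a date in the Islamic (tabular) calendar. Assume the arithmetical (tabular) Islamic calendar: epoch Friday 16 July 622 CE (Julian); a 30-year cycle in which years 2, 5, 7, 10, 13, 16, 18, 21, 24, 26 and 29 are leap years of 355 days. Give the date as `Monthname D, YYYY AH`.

Safar 29, 1243 AH

The Gregorian equivalent of JDN 2388621 is 21 September 1827.
In the tabular Islamic calendar that day is Safar 29, 1243 AH.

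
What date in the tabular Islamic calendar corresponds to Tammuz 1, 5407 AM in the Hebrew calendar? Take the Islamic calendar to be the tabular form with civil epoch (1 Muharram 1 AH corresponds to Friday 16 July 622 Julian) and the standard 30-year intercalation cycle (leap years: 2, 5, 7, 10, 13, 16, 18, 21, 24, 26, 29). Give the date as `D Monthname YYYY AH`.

1 Jumada al-Thani 1057 AH

Both dates share Julian Day Number 2322799; in the tabular Islamic calendar that is 1 Jumada al-Thani 1057 AH.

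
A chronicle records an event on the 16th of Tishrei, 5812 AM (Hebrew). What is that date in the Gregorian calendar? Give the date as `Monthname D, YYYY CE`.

September 22, 2051 CE

Julian Day Number of the source date = 2470437.
Converting JDN 2470437 to the Gregorian calendar gives 22 September 2051 CE.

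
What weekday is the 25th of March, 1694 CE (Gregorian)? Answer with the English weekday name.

JDN 2339865 mod 7 = 3, and JDN 0 was a Monday, so this is a Thursday.

Thursday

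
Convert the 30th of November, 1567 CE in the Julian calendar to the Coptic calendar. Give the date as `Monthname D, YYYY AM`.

Koiak 3, 1284 AM

The source date corresponds to 10 December 1567 in the proleptic Gregorian calendar (JDN 2293738).
That day falls on 3 Koiak 1284 AM in the Coptic calendar.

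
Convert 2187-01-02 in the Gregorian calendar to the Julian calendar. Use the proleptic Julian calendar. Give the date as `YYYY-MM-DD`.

For dates in this range the Gregorian date is 14 days ahead of the Julian.
2 January 2187 Gregorian − 14 days → 19 December 2186 Julian.

2186-12-19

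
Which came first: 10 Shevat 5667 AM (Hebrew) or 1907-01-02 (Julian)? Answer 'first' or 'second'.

second

First date → JDN 2417601; second date → JDN 2417591.
JDN 2417591 < JDN 2417601, so the second date is earlier.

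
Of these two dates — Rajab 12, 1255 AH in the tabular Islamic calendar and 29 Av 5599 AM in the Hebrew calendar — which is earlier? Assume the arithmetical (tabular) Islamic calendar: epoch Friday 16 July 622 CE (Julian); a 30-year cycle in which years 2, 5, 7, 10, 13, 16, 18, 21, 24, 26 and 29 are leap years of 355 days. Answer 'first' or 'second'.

First date → JDN 2393004; second date → JDN 2392961.
JDN 2392961 < JDN 2393004, so the second date is earlier.

second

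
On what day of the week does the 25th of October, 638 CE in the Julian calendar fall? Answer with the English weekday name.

In the proleptic Gregorian calendar this is 28 October 638 (JDN 1954385).
1954385 ≡ 6 (mod 7); counting from Monday = 0 gives Sunday.

Sunday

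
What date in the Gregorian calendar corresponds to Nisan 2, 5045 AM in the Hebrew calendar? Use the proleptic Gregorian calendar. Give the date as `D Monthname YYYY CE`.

Julian Day Number of the source date = 2190472.
Converting JDN 2190472 to the Gregorian calendar gives 16 March 1285 CE.

16 March 1285 CE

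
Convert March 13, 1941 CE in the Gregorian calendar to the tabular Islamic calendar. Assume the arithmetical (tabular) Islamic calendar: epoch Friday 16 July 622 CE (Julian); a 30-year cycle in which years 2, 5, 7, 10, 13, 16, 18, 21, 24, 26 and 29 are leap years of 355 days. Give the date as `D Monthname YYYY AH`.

Julian Day Number of the source date = 2430067.
Converting JDN 2430067 to the tabular Islamic calendar gives 14 Safar 1360 AH.

14 Safar 1360 AH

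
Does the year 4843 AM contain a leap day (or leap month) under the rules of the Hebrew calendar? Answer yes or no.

yes

Hebrew year 4843 is year 17 of its 19-year Metonic cycle; leap years are at positions 3, 6, 8, 11, 14, 17, 19, so it is a leap year (13 months).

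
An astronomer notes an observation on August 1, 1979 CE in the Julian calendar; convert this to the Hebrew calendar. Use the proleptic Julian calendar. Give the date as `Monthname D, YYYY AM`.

The source date corresponds to 14 August 1979 in the Gregorian calendar (JDN 2444100).
That day falls on 21 Av 5739 AM in the Hebrew calendar.

Av 21, 5739 AM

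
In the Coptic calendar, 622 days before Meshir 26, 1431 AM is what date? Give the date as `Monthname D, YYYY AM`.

The starting date is JDN 2347512; 2347512 − 622 = 2346890.
JDN 2346890 corresponds to Paoni 14, 1429 AM.

Paoni 14, 1429 AM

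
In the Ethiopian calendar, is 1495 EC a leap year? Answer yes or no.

1495 mod 4 = 3; in the Ethiopian calendar a year is leap when year mod 4 = 3, so it is a leap year.

yes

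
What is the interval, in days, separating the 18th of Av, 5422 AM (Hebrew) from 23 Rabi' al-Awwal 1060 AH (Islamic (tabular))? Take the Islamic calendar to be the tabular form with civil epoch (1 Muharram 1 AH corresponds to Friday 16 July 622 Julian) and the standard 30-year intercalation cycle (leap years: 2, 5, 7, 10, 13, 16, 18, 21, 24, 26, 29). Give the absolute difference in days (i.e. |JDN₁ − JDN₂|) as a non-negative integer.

4513

JDN of the first date = 2328308.
JDN of the second date = 2323795.
|2323795 − 2328308| = 4513.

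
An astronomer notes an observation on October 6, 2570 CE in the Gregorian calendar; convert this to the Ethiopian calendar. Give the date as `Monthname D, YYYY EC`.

Meskerem 22, 2563 EC

Both dates share Julian Day Number 2660012; in the Ethiopian calendar that is 22 Meskerem 2563 EC.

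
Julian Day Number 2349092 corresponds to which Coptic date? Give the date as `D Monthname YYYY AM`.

25 Paoni 1435 AM

JDN 2349092 is 30 June 1719 in the Gregorian calendar.
In the Coptic calendar that day is 25 Paoni 1435 AM.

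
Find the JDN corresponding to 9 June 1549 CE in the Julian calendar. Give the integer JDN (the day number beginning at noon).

2286990

Equivalently 19 June 1549 (proleptic Gregorian).
JDN 2451545 is 1 January 2000 CE (Gregorian); the target day is −164555 days from there, so JDN = 2286990.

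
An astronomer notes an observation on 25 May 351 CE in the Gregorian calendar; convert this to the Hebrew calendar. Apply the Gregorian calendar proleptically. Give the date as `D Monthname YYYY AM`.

11 Sivan 4111 AM

Both dates share Julian Day Number 1849404; in the Hebrew calendar that is 11 Sivan 4111 AM.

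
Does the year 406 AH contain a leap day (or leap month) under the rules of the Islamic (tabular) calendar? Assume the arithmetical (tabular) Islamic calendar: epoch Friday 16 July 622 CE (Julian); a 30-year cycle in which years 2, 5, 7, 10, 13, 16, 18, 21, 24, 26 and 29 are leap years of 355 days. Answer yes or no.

Year 406 AH is year 16 of its 30-year cycle; leap positions are 2, 5, 7, 10, 13, 16, 18, 21, 24, 26, 29, so it is a leap year (355 days).

yes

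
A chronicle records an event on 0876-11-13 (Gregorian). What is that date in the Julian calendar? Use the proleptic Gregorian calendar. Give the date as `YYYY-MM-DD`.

For dates in this range the Gregorian date is 4 days ahead of the Julian.
13 November 876 Gregorian − 4 days → 9 November 876 Julian.

0876-11-09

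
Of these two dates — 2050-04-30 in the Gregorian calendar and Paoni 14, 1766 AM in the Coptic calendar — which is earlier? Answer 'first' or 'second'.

Converting both to JDN: 2469927 vs 2469979; the smaller is the first.

first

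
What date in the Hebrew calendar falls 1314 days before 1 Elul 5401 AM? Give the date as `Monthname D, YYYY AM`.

Tevet 15, 5398 AM

Counting 1314 days back from JDN 2320642 reaches JDN 2319328, which is Tevet 15, 5398 AM.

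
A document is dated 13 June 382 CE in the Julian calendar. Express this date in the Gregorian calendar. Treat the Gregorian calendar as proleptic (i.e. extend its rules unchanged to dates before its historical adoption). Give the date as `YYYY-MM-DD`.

At this point the Julian calendar is 1 day behind the Gregorian.
13 June 382 Julian + 1 day → 14 June 382 Gregorian.

0382-06-14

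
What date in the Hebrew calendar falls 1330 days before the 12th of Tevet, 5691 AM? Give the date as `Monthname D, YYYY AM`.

Counting 1330 days back from JDN 2426343 reaches JDN 2425013, which is Iyar 10, 5687 AM.

Iyar 10, 5687 AM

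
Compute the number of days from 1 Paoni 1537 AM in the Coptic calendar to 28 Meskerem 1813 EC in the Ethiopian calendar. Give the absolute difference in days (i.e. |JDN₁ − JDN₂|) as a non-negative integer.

First date → JDN 2386324; second date → JDN 2386081.
The interval is |2386324 − 2386081| = 243 days.

243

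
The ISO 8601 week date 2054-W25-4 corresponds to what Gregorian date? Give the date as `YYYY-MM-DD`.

ISO week 1 of 2054 is the week containing the first Thursday of 2054.
Week 25, day 4 (Thursday) lands on 2054-06-18.

2054-06-18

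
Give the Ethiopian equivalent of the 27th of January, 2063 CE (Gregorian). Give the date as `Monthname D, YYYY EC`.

Julian Day Number of the source date = 2474582.
Converting JDN 2474582 to the Ethiopian calendar gives 19 Tir 2055 EC.

Tir 19, 2055 EC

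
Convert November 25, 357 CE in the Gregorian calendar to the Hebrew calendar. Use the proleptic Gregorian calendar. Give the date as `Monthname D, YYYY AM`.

Julian Day Number of the source date = 1851780.
Converting JDN 1851780 to the Hebrew calendar gives 25 Kislev 4118 AM.

Kislev 25, 4118 AM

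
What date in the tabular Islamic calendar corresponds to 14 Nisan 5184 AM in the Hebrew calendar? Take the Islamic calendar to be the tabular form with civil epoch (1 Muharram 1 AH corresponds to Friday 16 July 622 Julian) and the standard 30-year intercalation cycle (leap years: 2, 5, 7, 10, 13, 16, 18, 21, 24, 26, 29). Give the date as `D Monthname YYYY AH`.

The source date corresponds to 24 March 1424 in the proleptic Gregorian calendar (JDN 2241248).
That day falls on 13 Rabi' al-Thani 827 AH in the tabular Islamic calendar.

13 Rabi' al-Thani 827 AH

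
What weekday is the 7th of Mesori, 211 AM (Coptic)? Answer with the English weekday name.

Equivalently 1 August 495 Gregorian, JDN 1902068.
JDN 1902068 mod 7 = 0, and JDN 0 was a Monday, so this is a Monday.

Monday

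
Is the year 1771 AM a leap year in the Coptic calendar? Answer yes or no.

yes

1771 mod 4 = 3; in the Coptic calendar a year is leap when year mod 4 = 3, so it is a leap year.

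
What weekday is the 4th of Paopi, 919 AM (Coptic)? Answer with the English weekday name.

Tuesday

This is JDN 2160362 (8 October 1202 Gregorian).
JDN 2160362 mod 7 = 1, and JDN 0 was a Monday, so this is a Tuesday.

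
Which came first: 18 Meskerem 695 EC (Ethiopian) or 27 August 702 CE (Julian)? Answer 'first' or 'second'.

second

Converting both to JDN: 1977721 vs 1977702; the smaller is the second.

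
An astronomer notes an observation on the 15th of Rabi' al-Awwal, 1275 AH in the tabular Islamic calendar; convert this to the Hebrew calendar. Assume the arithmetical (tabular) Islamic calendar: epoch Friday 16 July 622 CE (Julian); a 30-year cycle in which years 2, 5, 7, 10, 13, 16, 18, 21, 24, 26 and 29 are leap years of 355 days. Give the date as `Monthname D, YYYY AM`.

Cheshvan 15, 5619 AM

Julian Day Number of the source date = 2399976.
Converting JDN 2399976 to the Hebrew calendar gives 15 Cheshvan 5619 AM.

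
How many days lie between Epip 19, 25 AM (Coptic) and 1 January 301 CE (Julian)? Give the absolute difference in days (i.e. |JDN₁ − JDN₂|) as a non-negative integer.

JDN of the first date = 1834114.
JDN of the second date = 1830999.
|1830999 − 1834114| = 3115.

3115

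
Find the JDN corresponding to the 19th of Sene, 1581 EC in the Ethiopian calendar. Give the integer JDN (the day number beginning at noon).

2301604

Equivalently 23 June 1589 (Gregorian).
JDN 2299161 is 15 October 1582 CE (Gregorian); the target day is +2443 days from there, so JDN = 2301604.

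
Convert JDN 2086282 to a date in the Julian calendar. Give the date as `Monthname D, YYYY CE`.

December 6, 999 CE

The proleptic Gregorian equivalent of JDN 2086282 is 11 December 999.
In the Julian calendar that day is December 6, 999 CE.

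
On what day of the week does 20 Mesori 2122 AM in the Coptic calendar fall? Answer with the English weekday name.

This is JDN 2600074 (29 August 2406 Gregorian).
JDN 2600074 mod 7 = 1, and JDN 0 was a Monday, so this is a Tuesday.

Tuesday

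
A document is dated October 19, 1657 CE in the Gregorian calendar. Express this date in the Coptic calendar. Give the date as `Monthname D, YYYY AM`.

Paopi 12, 1374 AM

Both dates share Julian Day Number 2326559; in the Coptic calendar that is 12 Paopi 1374 AM.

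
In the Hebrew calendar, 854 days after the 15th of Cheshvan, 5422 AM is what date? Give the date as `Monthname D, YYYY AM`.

Adar 13, 5424 AM

JDN of the 15th of Cheshvan, 5422 AM = 2328039.
2328039 + 854 = 2328893.
JDN 2328893 in the Hebrew calendar is Adar 13, 5424 AM.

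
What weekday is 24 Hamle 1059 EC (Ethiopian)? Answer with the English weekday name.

Wednesday

In the proleptic Gregorian calendar this is 24 July 1067 (JDN 2110978).
JDN 2110978 mod 7 = 2, and JDN 0 was a Monday, so this is a Wednesday.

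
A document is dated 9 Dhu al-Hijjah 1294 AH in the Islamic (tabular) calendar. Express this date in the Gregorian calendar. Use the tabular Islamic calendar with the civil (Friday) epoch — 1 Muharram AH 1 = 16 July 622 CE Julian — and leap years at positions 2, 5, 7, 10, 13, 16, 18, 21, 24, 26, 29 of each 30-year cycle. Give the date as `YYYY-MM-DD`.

Julian Day Number of the source date = 2406969.
Converting JDN 2406969 to the Gregorian calendar gives 15 December 1877 CE.

1877-12-15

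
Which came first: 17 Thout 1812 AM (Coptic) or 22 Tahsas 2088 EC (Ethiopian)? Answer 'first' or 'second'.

first

The two dates have Julian Day Numbers 2486514 and 2486609 respectively.
Since 2486514 < 2486609, the first date comes first.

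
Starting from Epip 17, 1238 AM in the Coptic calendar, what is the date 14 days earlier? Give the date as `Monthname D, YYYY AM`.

The starting date is JDN 2277160; 2277160 − 14 = 2277146.
JDN 2277146 corresponds to Epip 3, 1238 AM.

Epip 3, 1238 AM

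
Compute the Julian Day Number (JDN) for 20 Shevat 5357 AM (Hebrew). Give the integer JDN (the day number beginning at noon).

2304391

In the Gregorian calendar the same day is 8 February 1597.
JDN 2451545 is 1 January 2000 CE (Gregorian); the target day is −147154 days from there, so JDN = 2304391.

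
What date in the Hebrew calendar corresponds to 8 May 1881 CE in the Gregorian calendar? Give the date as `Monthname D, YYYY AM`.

Iyar 9, 5641 AM

Julian Day Number of the source date = 2408209.
Converting JDN 2408209 to the Hebrew calendar gives 9 Iyar 5641 AM.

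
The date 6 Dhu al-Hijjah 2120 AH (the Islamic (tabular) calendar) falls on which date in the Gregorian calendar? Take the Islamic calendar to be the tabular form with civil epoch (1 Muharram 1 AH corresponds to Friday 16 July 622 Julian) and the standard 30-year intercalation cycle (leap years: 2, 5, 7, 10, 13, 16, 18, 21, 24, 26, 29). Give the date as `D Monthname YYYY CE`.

Both dates share Julian Day Number 2699673; in the Gregorian calendar that is 9 May 2679 CE.

9 May 2679 CE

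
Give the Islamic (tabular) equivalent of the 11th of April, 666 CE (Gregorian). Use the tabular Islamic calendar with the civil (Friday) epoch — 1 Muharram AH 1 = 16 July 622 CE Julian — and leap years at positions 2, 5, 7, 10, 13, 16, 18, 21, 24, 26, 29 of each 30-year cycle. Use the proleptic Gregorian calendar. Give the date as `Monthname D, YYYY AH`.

Muharram 27, 46 AH

Julian Day Number of the source date = 1964412.
Converting JDN 1964412 to the tabular Islamic calendar gives 27 Muharram 46 AH.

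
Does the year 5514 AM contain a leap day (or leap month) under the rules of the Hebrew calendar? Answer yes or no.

no

Hebrew year 5514 is year 4 of its 19-year Metonic cycle; leap years are at positions 3, 6, 8, 11, 14, 17, 19, so it is a common year (12 months).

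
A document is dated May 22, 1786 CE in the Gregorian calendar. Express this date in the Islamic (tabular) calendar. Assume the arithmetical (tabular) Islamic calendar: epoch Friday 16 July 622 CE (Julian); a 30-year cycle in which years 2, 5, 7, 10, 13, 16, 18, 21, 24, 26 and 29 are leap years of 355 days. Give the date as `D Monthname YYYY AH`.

23 Rajab 1200 AH

Both dates share Julian Day Number 2373525; in the tabular Islamic calendar that is 23 Rajab 1200 AH.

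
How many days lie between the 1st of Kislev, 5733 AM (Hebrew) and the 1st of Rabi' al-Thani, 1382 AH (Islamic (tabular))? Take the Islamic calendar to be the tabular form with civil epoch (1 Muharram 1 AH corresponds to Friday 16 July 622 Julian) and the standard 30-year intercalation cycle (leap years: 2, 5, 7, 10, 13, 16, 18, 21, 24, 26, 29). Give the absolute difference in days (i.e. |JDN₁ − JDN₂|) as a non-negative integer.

3720

First date → JDN 2441629; second date → JDN 2437909.
The interval is |2441629 − 2437909| = 3720 days.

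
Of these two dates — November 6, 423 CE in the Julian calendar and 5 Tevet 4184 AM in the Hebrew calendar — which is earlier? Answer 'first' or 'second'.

First date → JDN 1875868; second date → JDN 1875917.
JDN 1875868 < JDN 1875917, so the first date is earlier.

first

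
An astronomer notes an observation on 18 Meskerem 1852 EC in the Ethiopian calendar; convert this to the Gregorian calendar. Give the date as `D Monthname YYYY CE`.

Julian Day Number of the source date = 2400316.
Converting JDN 2400316 to the Gregorian calendar gives 28 September 1859 CE.

28 September 1859 CE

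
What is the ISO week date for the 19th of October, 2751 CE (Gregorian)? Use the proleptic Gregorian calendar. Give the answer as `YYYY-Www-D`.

The weekday is Friday (ISO weekday 5).
That Friday belongs to ISO week 42 of ISO year 2751.

2751-W42-5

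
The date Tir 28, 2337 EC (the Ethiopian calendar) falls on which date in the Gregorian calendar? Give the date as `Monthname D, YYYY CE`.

Both dates share Julian Day Number 2577592; in the Gregorian calendar that is 8 February 2345 CE.

February 8, 2345 CE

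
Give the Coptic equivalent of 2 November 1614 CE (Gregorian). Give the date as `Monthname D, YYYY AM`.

Julian Day Number of the source date = 2310867.
Converting JDN 2310867 to the Coptic calendar gives 26 Paopi 1331 AM.

Paopi 26, 1331 AM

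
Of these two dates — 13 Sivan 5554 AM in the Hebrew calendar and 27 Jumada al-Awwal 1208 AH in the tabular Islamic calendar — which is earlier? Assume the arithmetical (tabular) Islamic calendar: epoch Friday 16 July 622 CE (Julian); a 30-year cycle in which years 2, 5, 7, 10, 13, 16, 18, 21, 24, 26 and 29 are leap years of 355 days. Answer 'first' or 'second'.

second

Converting both to JDN: 2376467 vs 2376305; the smaller is the second.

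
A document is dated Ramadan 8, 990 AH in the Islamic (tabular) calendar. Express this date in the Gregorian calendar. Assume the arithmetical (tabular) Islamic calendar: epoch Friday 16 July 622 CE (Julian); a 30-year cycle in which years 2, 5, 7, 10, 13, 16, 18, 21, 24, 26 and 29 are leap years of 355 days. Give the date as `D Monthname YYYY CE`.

Julian Day Number of the source date = 2299152.
Converting JDN 2299152 to the Gregorian calendar gives 6 October 1582 CE.

6 October 1582 CE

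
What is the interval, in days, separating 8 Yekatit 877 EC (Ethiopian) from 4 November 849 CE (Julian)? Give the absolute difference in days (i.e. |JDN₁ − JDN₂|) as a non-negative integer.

12874

JDN of the first date = 2044337.
JDN of the second date = 2031463.
|2031463 − 2044337| = 12874.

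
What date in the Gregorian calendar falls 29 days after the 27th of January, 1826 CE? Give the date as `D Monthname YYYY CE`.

JDN of the 27th of January, 1826 CE = 2388019.
2388019 + 29 = 2388048.
JDN 2388048 in the Gregorian calendar is 25 February 1826 CE.

25 February 1826 CE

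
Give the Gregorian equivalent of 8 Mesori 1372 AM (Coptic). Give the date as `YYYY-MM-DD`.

1656-08-11

Julian Day Number of the source date = 2326125.
Converting JDN 2326125 to the Gregorian calendar gives 11 August 1656 CE.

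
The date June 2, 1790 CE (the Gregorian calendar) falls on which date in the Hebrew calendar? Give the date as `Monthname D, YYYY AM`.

Julian Day Number of the source date = 2374997.
Converting JDN 2374997 to the Hebrew calendar gives 20 Sivan 5550 AM.

Sivan 20, 5550 AM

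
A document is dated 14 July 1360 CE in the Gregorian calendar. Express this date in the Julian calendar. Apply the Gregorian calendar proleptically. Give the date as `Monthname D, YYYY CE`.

At this point the Julian calendar is 8 days behind the Gregorian.
14 July 1360 Gregorian − 8 days → 6 July 1360 Julian.

July 6, 1360 CE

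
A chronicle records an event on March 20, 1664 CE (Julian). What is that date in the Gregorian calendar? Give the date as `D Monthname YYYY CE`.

At this point the Julian calendar is 10 days behind the Gregorian.
20 March 1664 Julian + 10 days → 30 March 1664 Gregorian.

30 March 1664 CE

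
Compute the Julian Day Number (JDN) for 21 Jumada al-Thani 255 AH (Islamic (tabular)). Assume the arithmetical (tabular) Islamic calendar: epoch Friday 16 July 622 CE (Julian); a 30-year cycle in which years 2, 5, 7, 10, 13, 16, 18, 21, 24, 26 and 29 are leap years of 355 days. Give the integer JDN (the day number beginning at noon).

Equivalently 10 June 869 (proleptic Gregorian).
JDN 2299161 is 15 October 1582 CE (Gregorian); the target day is −260544 days from there, so JDN = 2038617.

2038617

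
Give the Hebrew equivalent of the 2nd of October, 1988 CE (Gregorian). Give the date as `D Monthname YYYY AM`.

21 Tishrei 5749 AM

Julian Day Number of the source date = 2447437.
Converting JDN 2447437 to the Hebrew calendar gives 21 Tishrei 5749 AM.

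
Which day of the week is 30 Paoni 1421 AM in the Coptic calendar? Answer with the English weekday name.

Equivalently 5 July 1705 Gregorian, JDN 2343984.
2343984 ≡ 6 (mod 7); counting from Monday = 0 gives Sunday.

Sunday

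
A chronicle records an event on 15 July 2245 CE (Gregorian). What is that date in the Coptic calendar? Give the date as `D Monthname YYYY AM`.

Both dates share Julian Day Number 2541225; in the Coptic calendar that is 6 Epip 1961 AM.

6 Epip 1961 AM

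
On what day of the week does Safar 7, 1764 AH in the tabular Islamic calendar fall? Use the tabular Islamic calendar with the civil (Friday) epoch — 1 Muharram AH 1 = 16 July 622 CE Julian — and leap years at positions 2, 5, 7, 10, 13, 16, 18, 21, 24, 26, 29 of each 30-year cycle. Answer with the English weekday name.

Thursday

This is JDN 2573224 (23 February 2333 Gregorian).
Since JDN mod 7 = 3 (0 = Monday), the day is Thursday.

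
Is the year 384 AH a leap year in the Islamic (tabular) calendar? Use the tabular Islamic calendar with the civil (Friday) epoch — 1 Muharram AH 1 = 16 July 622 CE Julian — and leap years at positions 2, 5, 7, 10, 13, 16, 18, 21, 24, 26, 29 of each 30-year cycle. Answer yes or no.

Year 384 AH is year 24 of its 30-year cycle; leap positions are 2, 5, 7, 10, 13, 16, 18, 21, 24, 26, 29, so it is a leap year (355 days).

yes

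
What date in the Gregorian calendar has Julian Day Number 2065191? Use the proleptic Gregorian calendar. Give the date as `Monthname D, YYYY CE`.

March 14, 942 CE

JDN 2451545 is 1 Jan 2000; 2065191 is −386354 days from there.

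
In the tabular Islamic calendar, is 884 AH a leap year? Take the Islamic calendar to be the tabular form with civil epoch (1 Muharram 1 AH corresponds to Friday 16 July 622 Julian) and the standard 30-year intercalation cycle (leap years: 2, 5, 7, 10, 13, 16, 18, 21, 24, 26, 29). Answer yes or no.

Year 884 AH is year 14 of its 30-year cycle; leap positions are 2, 5, 7, 10, 13, 16, 18, 21, 24, 26, 29, so it is a common year (354 days).

no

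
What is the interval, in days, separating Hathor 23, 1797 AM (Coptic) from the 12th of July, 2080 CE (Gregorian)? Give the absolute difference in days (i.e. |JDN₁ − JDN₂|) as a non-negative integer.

143

JDN of the first date = 2481101.
JDN of the second date = 2480958.
|2480958 − 2481101| = 143.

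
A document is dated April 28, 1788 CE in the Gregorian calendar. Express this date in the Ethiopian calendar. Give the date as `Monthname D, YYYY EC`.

Miyazya 22, 1780 EC

Both dates share Julian Day Number 2374232; in the Ethiopian calendar that is 22 Miyazya 1780 EC.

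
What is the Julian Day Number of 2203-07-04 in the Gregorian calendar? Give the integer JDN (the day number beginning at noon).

2525873

JDN 2400001 is 17 November 1858 CE (Gregorian), MJD 0; the target day is +125872 days from there, so JDN = 2525873.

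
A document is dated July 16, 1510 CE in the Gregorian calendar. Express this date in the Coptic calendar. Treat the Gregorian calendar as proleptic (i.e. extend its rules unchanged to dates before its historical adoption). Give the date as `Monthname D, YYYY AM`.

Epip 12, 1226 AM

Julian Day Number of the source date = 2272772.
Converting JDN 2272772 to the Coptic calendar gives 12 Epip 1226 AM.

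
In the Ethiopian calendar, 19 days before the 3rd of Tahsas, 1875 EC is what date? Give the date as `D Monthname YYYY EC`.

14 Hidar 1875 EC

JDN of the 3rd of Tahsas, 1875 EC = 2408791.
2408791 − 19 = 2408772.
JDN 2408772 in the Ethiopian calendar is 14 Hidar 1875 EC.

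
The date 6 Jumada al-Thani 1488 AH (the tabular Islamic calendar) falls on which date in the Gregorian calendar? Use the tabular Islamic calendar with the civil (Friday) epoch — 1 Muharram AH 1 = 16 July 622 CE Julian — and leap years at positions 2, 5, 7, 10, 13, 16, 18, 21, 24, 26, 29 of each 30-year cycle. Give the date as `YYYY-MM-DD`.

Both dates share Julian Day Number 2475536; in the Gregorian calendar that is 7 September 2065 CE.

2065-09-07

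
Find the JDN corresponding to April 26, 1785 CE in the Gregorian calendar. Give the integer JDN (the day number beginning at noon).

2373134

JDN 2299161 is 15 October 1582 CE (Gregorian); the target day is +73973 days from there, so JDN = 2373134.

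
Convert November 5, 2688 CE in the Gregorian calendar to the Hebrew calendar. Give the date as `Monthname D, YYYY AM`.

Cheshvan 20, 6449 AM

Julian Day Number of the source date = 2703141.
Converting JDN 2703141 to the Hebrew calendar gives 20 Cheshvan 6449 AM.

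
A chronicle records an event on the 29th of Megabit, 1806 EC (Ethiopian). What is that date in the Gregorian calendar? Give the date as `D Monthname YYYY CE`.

6 April 1814 CE

Julian Day Number of the source date = 2383705.
Converting JDN 2383705 to the Gregorian calendar gives 6 April 1814 CE.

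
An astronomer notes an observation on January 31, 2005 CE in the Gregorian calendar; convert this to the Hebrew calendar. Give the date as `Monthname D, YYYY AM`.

Julian Day Number of the source date = 2453402.
Converting JDN 2453402 to the Hebrew calendar gives 21 Shevat 5765 AM.

Shevat 21, 5765 AM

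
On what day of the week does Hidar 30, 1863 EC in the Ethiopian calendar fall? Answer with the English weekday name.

Thursday

This is JDN 2404405 (8 December 1870 Gregorian).
Since JDN mod 7 = 3 (0 = Monday), the day is Thursday.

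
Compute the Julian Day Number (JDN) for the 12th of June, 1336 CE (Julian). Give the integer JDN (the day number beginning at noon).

Equivalently 20 June 1336 (proleptic Gregorian).
JDN 2451545 is 1 January 2000 CE (Gregorian); the target day is −242350 days from there, so JDN = 2209195.

2209195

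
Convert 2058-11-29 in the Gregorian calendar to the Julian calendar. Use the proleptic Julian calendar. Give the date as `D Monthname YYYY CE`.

16 November 2058 CE

At this point the Julian calendar is 13 days behind the Gregorian.
29 November 2058 Gregorian − 13 days → 16 November 2058 Julian.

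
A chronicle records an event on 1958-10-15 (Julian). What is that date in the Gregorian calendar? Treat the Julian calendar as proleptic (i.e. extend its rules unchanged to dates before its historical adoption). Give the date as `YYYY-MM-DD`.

At this point the Julian calendar is 13 days behind the Gregorian.
15 October 1958 Julian + 13 days → 28 October 1958 Gregorian.

1958-10-28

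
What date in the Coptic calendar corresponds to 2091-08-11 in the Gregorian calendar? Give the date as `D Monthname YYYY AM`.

5 Mesori 1807 AM

Both dates share Julian Day Number 2485005; in the Coptic calendar that is 5 Mesori 1807 AM.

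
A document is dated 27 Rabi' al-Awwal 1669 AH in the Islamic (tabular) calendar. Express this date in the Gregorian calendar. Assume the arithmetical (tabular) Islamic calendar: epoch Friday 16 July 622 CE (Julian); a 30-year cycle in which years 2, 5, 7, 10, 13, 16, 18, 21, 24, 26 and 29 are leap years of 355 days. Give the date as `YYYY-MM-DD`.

Both dates share Julian Day Number 2539609; in the Gregorian calendar that is 10 February 2241 CE.

2241-02-10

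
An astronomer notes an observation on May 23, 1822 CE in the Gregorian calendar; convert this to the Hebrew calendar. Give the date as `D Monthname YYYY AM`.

3 Sivan 5582 AM

Both dates share Julian Day Number 2386674; in the Hebrew calendar that is 3 Sivan 5582 AM.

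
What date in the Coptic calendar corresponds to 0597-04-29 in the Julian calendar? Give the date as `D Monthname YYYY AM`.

4 Pashons 313 AM

The source date corresponds to 1 May 597 in the proleptic Gregorian calendar (JDN 1939231).
That day falls on 4 Pashons 313 AM in the Coptic calendar.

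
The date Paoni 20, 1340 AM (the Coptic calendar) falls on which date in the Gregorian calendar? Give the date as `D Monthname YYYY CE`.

Julian Day Number of the source date = 2314389.
Converting JDN 2314389 to the Gregorian calendar gives 24 June 1624 CE.

24 June 1624 CE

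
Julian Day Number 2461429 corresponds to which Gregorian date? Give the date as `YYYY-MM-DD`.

Counting from JDN 2299161 = 15 Oct 1582 gives an offset of 162268 days.

2027-01-23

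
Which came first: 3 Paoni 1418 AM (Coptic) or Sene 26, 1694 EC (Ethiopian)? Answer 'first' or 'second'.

Converting both to JDN: 2342861 vs 2342884; the smaller is the first.

first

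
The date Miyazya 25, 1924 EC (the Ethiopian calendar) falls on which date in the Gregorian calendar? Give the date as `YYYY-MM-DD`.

1932-05-03

Julian Day Number of the source date = 2426831.
Converting JDN 2426831 to the Gregorian calendar gives 3 May 1932 CE.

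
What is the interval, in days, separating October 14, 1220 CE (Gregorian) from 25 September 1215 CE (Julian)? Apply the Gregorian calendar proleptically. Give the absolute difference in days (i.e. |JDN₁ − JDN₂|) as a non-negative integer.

First date → JDN 2166943; second date → JDN 2165104.
The interval is |2166943 − 2165104| = 1839 days.

1839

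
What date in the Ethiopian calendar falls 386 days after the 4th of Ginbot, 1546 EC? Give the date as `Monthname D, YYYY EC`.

Ginbot 25, 1547 EC

Counting 386 days forward from JDN 2288775 reaches JDN 2289161, which is Ginbot 25, 1547 EC.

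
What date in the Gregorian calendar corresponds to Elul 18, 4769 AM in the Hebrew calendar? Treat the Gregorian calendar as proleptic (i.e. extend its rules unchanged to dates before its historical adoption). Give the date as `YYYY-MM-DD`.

1009-09-16

Julian Day Number of the source date = 2089848.
Converting JDN 2089848 to the Gregorian calendar gives 16 September 1009 CE.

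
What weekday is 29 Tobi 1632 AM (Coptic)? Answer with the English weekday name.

Monday

Equivalently 7 February 1916 Gregorian, JDN 2420901.
Since JDN mod 7 = 0 (0 = Monday), the day is Monday.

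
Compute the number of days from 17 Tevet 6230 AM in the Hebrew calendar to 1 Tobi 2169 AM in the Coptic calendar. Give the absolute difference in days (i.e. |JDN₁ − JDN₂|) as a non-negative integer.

JDN of the first date = 2623200.
JDN of the second date = 2617012.
|2617012 − 2623200| = 6188.

6188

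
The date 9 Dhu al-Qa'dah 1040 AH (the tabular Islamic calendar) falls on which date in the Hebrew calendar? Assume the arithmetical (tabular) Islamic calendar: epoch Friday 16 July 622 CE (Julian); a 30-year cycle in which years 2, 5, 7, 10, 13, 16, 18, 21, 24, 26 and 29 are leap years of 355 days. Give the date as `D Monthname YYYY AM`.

9 Sivan 5391 AM

The source date corresponds to 9 June 1631 in the Gregorian calendar (JDN 2316930).
That day falls on 9 Sivan 5391 AM in the Hebrew calendar.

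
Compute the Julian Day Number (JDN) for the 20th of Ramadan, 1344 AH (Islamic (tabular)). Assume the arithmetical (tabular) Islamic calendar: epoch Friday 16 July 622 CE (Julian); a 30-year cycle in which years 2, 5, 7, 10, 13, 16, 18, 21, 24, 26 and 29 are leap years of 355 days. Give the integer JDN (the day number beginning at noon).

2424609

In the Gregorian calendar the same day is 3 April 1926.
JDN 2299161 is 15 October 1582 CE (Gregorian); the target day is +125448 days from there, so JDN = 2424609.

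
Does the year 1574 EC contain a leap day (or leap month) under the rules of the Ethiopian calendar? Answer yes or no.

no

1574 mod 4 = 2; in the Ethiopian calendar a year is leap when year mod 4 = 3, so it is a common year.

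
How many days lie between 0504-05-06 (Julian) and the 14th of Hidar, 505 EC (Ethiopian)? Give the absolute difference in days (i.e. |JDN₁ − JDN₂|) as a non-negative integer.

3110

First date → JDN 1905270; second date → JDN 1908380.
The interval is |1905270 − 1908380| = 3110 days.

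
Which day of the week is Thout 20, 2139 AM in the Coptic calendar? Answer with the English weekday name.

Monday

This is JDN 2605953 (3 October 2422 Gregorian).
Since JDN mod 7 = 0 (0 = Monday), the day is Monday.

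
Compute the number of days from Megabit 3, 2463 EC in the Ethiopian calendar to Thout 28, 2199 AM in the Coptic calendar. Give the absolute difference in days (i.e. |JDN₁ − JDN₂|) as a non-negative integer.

First date → JDN 2623648; second date → JDN 2627876.
The interval is |2623648 − 2627876| = 4228 days.

4228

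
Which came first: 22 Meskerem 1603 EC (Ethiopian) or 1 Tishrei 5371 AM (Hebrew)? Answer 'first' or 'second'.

second

First date → JDN 2309372; second date → JDN 2309361.
JDN 2309361 < JDN 2309372, so the second date is earlier.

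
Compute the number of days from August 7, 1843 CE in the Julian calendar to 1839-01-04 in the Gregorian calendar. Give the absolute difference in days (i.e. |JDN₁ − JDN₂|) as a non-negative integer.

1688

First date → JDN 2394432; second date → JDN 2392744.
The interval is |2394432 − 2392744| = 1688 days.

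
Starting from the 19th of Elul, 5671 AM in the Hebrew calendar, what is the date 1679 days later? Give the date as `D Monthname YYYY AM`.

14 Nisan 5676 AM

JDN of the 19th of Elul, 5671 AM = 2419292.
2419292 + 1679 = 2420971.
JDN 2420971 in the Hebrew calendar is 14 Nisan 5676 AM.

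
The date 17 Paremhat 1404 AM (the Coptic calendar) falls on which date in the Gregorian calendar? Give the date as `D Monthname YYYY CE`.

Julian Day Number of the source date = 2337672.
Converting JDN 2337672 to the Gregorian calendar gives 23 March 1688 CE.

23 March 1688 CE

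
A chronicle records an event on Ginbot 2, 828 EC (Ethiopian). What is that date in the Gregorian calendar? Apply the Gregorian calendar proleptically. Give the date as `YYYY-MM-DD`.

0836-05-01

Julian Day Number of the source date = 2026524.
Converting JDN 2026524 to the Gregorian calendar gives 1 May 836 CE.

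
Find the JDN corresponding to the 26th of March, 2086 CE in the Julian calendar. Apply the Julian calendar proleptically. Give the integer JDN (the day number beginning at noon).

2483054

In the Gregorian calendar the same day is 8 April 2086.
JDN 2299161 is 15 October 1582 CE (Gregorian); the target day is +183893 days from there, so JDN = 2483054.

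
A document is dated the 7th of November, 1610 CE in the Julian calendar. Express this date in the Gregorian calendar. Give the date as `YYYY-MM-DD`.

For dates in this range the Gregorian date is 10 days ahead of the Julian.
7 November 1610 Julian + 10 days → 17 November 1610 Gregorian.

1610-11-17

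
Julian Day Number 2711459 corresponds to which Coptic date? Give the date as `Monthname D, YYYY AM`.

JDN 2711459 is 16 August 2711 in the Gregorian calendar.
In the Coptic calendar that day is Mesori 4, 2427 AM.

Mesori 4, 2427 AM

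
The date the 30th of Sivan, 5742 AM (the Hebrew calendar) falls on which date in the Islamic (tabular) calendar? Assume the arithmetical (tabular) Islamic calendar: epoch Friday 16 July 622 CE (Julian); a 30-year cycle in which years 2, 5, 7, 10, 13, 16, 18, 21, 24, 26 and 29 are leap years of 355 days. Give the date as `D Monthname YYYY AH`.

28 Sha'ban 1402 AH

Both dates share Julian Day Number 2445142; in the tabular Islamic calendar that is 28 Sha'ban 1402 AH.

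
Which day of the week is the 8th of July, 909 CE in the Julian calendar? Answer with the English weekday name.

Saturday

In the proleptic Gregorian calendar this is 13 July 909 (JDN 2053259).
Since JDN mod 7 = 5 (0 = Monday), the day is Saturday.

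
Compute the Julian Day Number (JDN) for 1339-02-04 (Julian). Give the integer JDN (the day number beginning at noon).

In the proleptic Gregorian calendar the same day is 12 February 1339.
JDN 2451545 is 1 January 2000 CE (Gregorian); the target day is −241383 days from there, so JDN = 2210162.

2210162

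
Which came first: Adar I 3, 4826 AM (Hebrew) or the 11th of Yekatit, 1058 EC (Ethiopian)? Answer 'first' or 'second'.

Converting both to JDN: 2110446 vs 2110450; the smaller is the first.

first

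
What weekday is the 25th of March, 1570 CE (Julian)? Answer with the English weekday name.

Saturday

This is JDN 2294584 (4 April 1570 Gregorian).
Since JDN mod 7 = 5 (0 = Monday), the day is Saturday.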